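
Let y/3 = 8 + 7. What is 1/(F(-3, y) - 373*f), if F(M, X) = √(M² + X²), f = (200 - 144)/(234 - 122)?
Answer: -746/130993 - 12*√226/130993 ≈ -0.0070721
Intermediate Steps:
y = 45 (y = 3*(8 + 7) = 3*15 = 45)
f = ½ (f = 56/112 = 56*(1/112) = ½ ≈ 0.50000)
1/(F(-3, y) - 373*f) = 1/(√((-3)² + 45²) - 373*½) = 1/(√(9 + 2025) - 373/2) = 1/(√2034 - 373/2) = 1/(3*√226 - 373/2) = 1/(-373/2 + 3*√226)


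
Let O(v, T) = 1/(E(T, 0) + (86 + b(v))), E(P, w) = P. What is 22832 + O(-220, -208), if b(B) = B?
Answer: 7808543/342 ≈ 22832.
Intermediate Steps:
O(v, T) = 1/(86 + T + v) (O(v, T) = 1/(T + (86 + v)) = 1/(86 + T + v))
22832 + O(-220, -208) = 22832 + 1/(86 - 208 - 220) = 22832 + 1/(-342) = 22832 - 1/342 = 7808543/342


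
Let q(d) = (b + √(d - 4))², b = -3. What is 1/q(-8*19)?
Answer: I/(3*(-49*I + 4*√39)) ≈ -0.0053995 + 0.0027526*I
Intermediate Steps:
q(d) = (-3 + √(-4 + d))² (q(d) = (-3 + √(d - 4))² = (-3 + √(-4 + d))²)
1/q(-8*19) = 1/((-3 + √(-4 - 8*19))²) = 1/((-3 + √(-4 - 152))²) = 1/((-3 + √(-156))²) = 1/((-3 + 2*I*√39)²) = (-3 + 2*I*√39)⁻²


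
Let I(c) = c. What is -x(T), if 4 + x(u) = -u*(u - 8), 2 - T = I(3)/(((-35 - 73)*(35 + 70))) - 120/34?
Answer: -39889870991/4129347600 ≈ -9.6601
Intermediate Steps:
T = 355337/64260 (T = 2 - (3/(((-35 - 73)*(35 + 70))) - 120/34) = 2 - (3/((-108*105)) - 120*1/34) = 2 - (3/(-11340) - 60/17) = 2 - (3*(-1/11340) - 60/17) = 2 - (-1/3780 - 60/17) = 2 - 1*(-226817/64260) = 2 + 226817/64260 = 355337/64260 ≈ 5.5297)
x(u) = -4 - u*(-8 + u) (x(u) = -4 - u*(u - 8) = -4 - u*(-8 + u))
-x(T) = -(-4 - (355337/64260)² + 8*(355337/64260)) = -(-4 - 1*126264383569/4129347600 + 710674/16065) = -(-4 - 126264383569/4129347600 + 710674/16065) = -1*39889870991/4129347600 = -39889870991/4129347600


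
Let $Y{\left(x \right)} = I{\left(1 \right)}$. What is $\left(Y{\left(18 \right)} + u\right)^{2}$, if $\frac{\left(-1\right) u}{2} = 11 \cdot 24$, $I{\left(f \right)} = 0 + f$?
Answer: $277729$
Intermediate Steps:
$I{\left(f \right)} = f$
$u = -528$ ($u = - 2 \cdot 11 \cdot 24 = \left(-2\right) 264 = -528$)
$Y{\left(x \right)} = 1$
$\left(Y{\left(18 \right)} + u\right)^{2} = \left(1 - 528\right)^{2} = \left(-527\right)^{2} = 277729$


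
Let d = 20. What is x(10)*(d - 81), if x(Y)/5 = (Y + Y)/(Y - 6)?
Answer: -1525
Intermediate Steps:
x(Y) = 10*Y/(-6 + Y) (x(Y) = 5*((Y + Y)/(Y - 6)) = 5*((2*Y)/(-6 + Y)) = 5*(2*Y/(-6 + Y)) = 10*Y/(-6 + Y))
x(10)*(d - 81) = (10*10/(-6 + 10))*(20 - 81) = (10*10/4)*(-61) = (10*10*(1/4))*(-61) = 25*(-61) = -1525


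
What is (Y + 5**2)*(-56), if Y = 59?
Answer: -4704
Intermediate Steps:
(Y + 5**2)*(-56) = (59 + 5**2)*(-56) = (59 + 25)*(-56) = 84*(-56) = -4704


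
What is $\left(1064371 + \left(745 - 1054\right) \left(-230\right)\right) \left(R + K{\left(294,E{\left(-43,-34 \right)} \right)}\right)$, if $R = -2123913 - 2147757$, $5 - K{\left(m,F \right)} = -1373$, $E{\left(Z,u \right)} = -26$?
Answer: $-4848664618772$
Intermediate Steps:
$K{\left(m,F \right)} = 1378$ ($K{\left(m,F \right)} = 5 - -1373 = 5 + 1373 = 1378$)
$R = -4271670$
$\left(1064371 + \left(745 - 1054\right) \left(-230\right)\right) \left(R + K{\left(294,E{\left(-43,-34 \right)} \right)}\right) = \left(1064371 + \left(745 - 1054\right) \left(-230\right)\right) \left(-4271670 + 1378\right) = \left(1064371 - -71070\right) \left(-4270292\right) = \left(1064371 + 71070\right) \left(-4270292\right) = 1135441 \left(-4270292\right) = -4848664618772$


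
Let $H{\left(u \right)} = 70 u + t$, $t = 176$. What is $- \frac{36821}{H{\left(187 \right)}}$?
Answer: $- \frac{36821}{13266} \approx -2.7756$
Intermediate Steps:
$H{\left(u \right)} = 176 + 70 u$ ($H{\left(u \right)} = 70 u + 176 = 176 + 70 u$)
$- \frac{36821}{H{\left(187 \right)}} = - \frac{36821}{176 + 70 \cdot 187} = - \frac{36821}{176 + 13090} = - \frac{36821}{13266}$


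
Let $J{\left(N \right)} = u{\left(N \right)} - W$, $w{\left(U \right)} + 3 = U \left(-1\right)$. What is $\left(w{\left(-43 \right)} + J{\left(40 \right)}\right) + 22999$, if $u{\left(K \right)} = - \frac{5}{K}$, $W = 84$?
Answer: $\frac{183639}{8} \approx 22955.0$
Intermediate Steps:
$w{\left(U \right)} = -3 - U$ ($w{\left(U \right)} = -3 + U \left(-1\right) = -3 - U$)
$J{\left(N \right)} = -84 - \frac{5}{N}$ ($J{\left(N \right)} = - \frac{5}{N} - 84 = -84 - \frac{5}{N}$)
$\left(w{\left(-43 \right)} + J{\left(40 \right)}\right) + 22999 = \left(\left(-3 - -43\right) - \left(84 + \frac{5}{40}\right)\right) + 22999 = \left(\left(-3 + 43\right) - \frac{673}{8}\right) + 22999 = \left(40 - \frac{673}{8}\right) + 22999 = - \frac{353}{8} + 22999 = \frac{183639}{8}$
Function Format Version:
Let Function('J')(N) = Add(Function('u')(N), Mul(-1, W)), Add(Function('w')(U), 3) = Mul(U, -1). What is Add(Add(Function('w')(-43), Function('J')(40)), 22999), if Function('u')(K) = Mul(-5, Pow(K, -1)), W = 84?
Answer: Rational(183639, 8) ≈ 22955.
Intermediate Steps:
Function('w')(U) = Add(-3, Mul(-1, U)) (Function('w')(U) = Add(-3, Mul(U, -1)) = Add(-3, Mul(-1, U)))
Function('J')(N) = Add(-84, Mul(-5, Pow(N, -1))) (Function('J')(N) = Add(Mul(-5, Pow(N, -1)), Mul(-1, 84)) = Add(Mul(-5, Pow(N, -1)), -84) = Add(-84, Mul(-5, Pow(N, -1))))
Add(Add(Function('w')(-43), Function('J')(40)), 22999) = Add(Add(Add(-3, Mul(-1, -43)), Add(-84, Mul(-5, Pow(40, -1)))), 22999) = Add(Add(Add(-3, 43), Add(-84, Mul(-5, Rational(1, 40)))), 22999) = Add(Add(40, Add(-84, Rational(-1, 8))), 22999) = Add(Add(40, Rational(-673, 8)), 22999) = Add(Rational(-353, 8), 22999) = Rational(183639, 8)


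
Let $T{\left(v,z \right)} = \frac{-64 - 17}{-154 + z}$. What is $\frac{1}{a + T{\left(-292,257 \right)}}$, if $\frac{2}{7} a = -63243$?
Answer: $- \frac{206}{45598365} \approx -4.5177 \cdot 10^{-6}$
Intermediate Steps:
$a = - \frac{442701}{2}$ ($a = \frac{7}{2} \left(-63243\right) = - \frac{442701}{2} \approx -2.2135 \cdot 10^{5}$)
$T{\left(v,z \right)} = - \frac{81}{-154 + z}$
$\frac{1}{a + T{\left(-292,257 \right)}} = \frac{1}{- \frac{442701}{2} - \frac{81}{-154 + 257}} = \frac{1}{- \frac{442701}{2} - \frac{81}{103}} = \frac{1}{- \frac{45598365}{206}} = - \frac{206}{45598365}$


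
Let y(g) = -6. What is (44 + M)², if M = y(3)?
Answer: 1444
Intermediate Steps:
M = -6
(44 + M)² = (44 - 6)² = 38² = 1444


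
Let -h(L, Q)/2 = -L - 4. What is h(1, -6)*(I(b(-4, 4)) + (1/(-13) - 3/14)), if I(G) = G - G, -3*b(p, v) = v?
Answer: -265/91 ≈ -2.9121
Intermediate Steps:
h(L, Q) = 8 + 2*L (h(L, Q) = -2*(-L - 4) = -2*(-4 - L) = 8 + 2*L)
b(p, v) = -v/3
I(G) = 0
h(1, -6)*(I(b(-4, 4)) + (1/(-13) - 3/14)) = (8 + 2*1)*(0 + (1/(-13) - 3/14)) = (8 + 2)*(0 + (1*(-1/13) - 3*1/14)) = 10*(0 + (-1/13 - 3/14)) = 10*(0 - 53/182) = 10*(-53/182) = -265/91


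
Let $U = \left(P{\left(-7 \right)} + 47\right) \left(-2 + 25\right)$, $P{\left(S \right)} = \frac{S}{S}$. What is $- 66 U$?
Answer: $-72864$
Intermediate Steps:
$P{\left(S \right)} = 1$
$U = 1104$ ($U = \left(1 + 47\right) \left(-2 + 25\right) = 48 \cdot 23 = 1104$)
$- 66 U = \left(-66\right) 1104 = -72864$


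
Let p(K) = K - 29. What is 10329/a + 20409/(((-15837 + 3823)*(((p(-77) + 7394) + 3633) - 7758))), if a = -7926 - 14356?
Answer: -98239916529/211680570881 ≈ -0.46410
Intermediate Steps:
a = -22282
p(K) = -29 + K
10329/a + 20409/(((-15837 + 3823)*(((p(-77) + 7394) + 3633) - 7758))) = 10329/(-22282) + 20409/(((-15837 + 3823)*((((-29 - 77) + 7394) + 3633) - 7758))) = 10329*(-1/22282) + 20409/((-12014*(((-106 + 7394) + 3633) - 7758))) = -10329/22282 + 20409/((-12014*((7288 + 3633) - 7758))) = -10329/22282 + 20409/((-12014*(10921 - 7758))) = -10329/22282 + 20409/((-12014*3163)) = -10329/22282 + 20409/(-38000282) = -10329/22282 + 20409*(-1/38000282) = -10329/22282 - 20409/38000282 = -98239916529/211680570881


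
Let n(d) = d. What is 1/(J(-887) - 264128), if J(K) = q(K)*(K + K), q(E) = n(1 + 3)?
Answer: -1/271224 ≈ -3.6870e-6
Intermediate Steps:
q(E) = 4 (q(E) = 1 + 3 = 4)
J(K) = 8*K (J(K) = 4*(K + K) = 4*(2*K) = 8*K)
1/(J(-887) - 264128) = 1/(8*(-887) - 264128) = 1/(-7096 - 264128) = 1/(-271224) = -1/271224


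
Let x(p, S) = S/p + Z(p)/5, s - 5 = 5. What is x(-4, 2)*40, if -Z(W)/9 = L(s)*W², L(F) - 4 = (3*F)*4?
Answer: -142868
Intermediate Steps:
s = 10 (s = 5 + 5 = 10)
L(F) = 4 + 12*F (L(F) = 4 + (3*F)*4 = 4 + 12*F)
Z(W) = -1116*W² (Z(W) = -9*(4 + 12*10)*W² = -9*(4 + 120)*W² = -1116*W²)
x(p, S) = -1116*p²/5 + S/p (x(p, S) = S/p - 1116*p²/5 = -1116*p²/5 + S/p)
x(-4, 2)*40 = ((2 - 1116/5*(-4)³)/(-4))*40 = -(2 - 1116/5*(-64))/4*40 = -(2 + 71424/5)/4*40 = -¼*71434/5*40 = -35717/10*40 = -142868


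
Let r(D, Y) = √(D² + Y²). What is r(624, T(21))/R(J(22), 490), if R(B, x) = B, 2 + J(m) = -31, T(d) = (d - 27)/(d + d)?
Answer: -5*√763177/231 ≈ -18.909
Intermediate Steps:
T(d) = (-27 + d)/(2*d) (T(d) = (-27 + d)/((2*d)) = (-27 + d)*(1/(2*d)) = (-27 + d)/(2*d))
J(m) = -33 (J(m) = -2 - 31 = -33)
r(624, T(21))/R(J(22), 490) = √(624² + ((½)*(-27 + 21)/21)²)/(-33) = √(389376 + ((½)*(1/21)*(-6))²)*(-1/33) = √(389376 + (-⅐)²)*(-1/33) = √(389376 + 1/49)*(-1/33) = √(19079425/49)*(-1/33) = (5*√763177/7)*(-1/33) = -5*√763177/231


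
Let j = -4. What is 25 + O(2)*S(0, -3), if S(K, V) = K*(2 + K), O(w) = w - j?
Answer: 25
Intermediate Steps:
O(w) = 4 + w (O(w) = w - 1*(-4) = w + 4 = 4 + w)
25 + O(2)*S(0, -3) = 25 + (4 + 2)*(0*(2 + 0)) = 25 + 6*(0*2) = 25 + 6*0 = 25 + 0 = 25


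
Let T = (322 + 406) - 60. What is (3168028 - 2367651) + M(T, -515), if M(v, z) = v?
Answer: 801045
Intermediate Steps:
T = 668 (T = 728 - 60 = 668)
(3168028 - 2367651) + M(T, -515) = (3168028 - 2367651) + 668 = 800377 + 668 = 801045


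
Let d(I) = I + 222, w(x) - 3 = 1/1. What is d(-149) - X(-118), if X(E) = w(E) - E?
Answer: -49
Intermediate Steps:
w(x) = 4 (w(x) = 3 + 1/1 = 3 + 1 = 4)
X(E) = 4 - E
d(I) = 222 + I
d(-149) - X(-118) = (222 - 149) - (4 - 1*(-118)) = 73 - (4 + 118) = 73 - 1*122 = 73 - 122 = -49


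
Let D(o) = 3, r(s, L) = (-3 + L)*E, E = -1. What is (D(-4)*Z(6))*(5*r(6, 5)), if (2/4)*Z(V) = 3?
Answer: -180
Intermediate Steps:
r(s, L) = 3 - L (r(s, L) = (-3 + L)*(-1) = 3 - L)
Z(V) = 6 (Z(V) = 2*3 = 6)
(D(-4)*Z(6))*(5*r(6, 5)) = (3*6)*(5*(3 - 1*5)) = 18*(5*(3 - 5)) = 18*(5*(-2)) = 18*(-10) = -180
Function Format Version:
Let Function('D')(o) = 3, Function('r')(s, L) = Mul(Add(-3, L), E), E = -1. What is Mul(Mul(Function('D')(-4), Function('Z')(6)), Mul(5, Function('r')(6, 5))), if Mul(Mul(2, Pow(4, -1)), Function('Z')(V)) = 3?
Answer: -180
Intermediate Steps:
Function('r')(s, L) = Add(3, Mul(-1, L)) (Function('r')(s, L) = Mul(Add(-3, L), -1) = Add(3, Mul(-1, L)))
Function('Z')(V) = 6 (Function('Z')(V) = Mul(2, 3) = 6)
Mul(Mul(Function('D')(-4), Function('Z')(6)), Mul(5, Function('r')(6, 5))) = Mul(Mul(3, 6), Mul(5, Add(3, Mul(-1, 5)))) = Mul(18, Mul(5, Add(3, -5))) = Mul(18, Mul(5, -2)) = Mul(18, -10) = -180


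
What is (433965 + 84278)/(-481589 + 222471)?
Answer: -518243/259118 ≈ -2.0000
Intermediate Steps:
(433965 + 84278)/(-481589 + 222471) = 518243/(-259118) = 518243*(-1/259118) = -518243/259118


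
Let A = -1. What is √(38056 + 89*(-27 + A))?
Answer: 2*√8891 ≈ 188.58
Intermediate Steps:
√(38056 + 89*(-27 + A)) = √(38056 + 89*(-27 - 1)) = √(38056 + 89*(-28)) = √(38056 - 2492) = √35564 = 2*√8891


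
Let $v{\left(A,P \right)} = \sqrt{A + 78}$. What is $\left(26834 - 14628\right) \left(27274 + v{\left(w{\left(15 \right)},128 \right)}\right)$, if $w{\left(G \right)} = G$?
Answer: $332906444 + 12206 \sqrt{93} \approx 3.3302 \cdot 10^{8}$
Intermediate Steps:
$v{\left(A,P \right)} = \sqrt{78 + A}$
$\left(26834 - 14628\right) \left(27274 + v{\left(w{\left(15 \right)},128 \right)}\right) = \left(26834 - 14628\right) \left(27274 + \sqrt{78 + 15}\right) = 12206 \left(27274 + \sqrt{93}\right) = 332906444 + 12206 \sqrt{93}$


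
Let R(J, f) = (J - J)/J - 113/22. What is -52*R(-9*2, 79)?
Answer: 2938/11 ≈ 267.09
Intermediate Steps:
R(J, f) = -113/22 (R(J, f) = 0/J - 113*1/22 = 0 - 113/22 = -113/22)
-52*R(-9*2, 79) = -52*(-113/22) = 2938/11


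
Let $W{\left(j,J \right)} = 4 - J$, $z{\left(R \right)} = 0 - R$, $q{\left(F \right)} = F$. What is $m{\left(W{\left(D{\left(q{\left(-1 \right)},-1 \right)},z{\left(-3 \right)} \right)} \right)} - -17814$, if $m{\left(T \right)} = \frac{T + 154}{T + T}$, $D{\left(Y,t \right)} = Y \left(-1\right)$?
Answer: $\frac{35783}{2} \approx 17892.0$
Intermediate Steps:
$z{\left(R \right)} = - R$
$D{\left(Y,t \right)} = - Y$
$m{\left(T \right)} = \frac{154 + T}{2 T}$
$m{\left(W{\left(D{\left(q{\left(-1 \right)},-1 \right)},z{\left(-3 \right)} \right)} \right)} - -17814 = \frac{154 + \left(4 - \left(-1\right) \left(-3\right)\right)}{2 \left(4 - \left(-1\right) \left(-3\right)\right)} - -17814 = \frac{154 + \left(4 - 3\right)}{2 \left(4 - 3\right)} + 17814 = \frac{154 + 1}{2 \cdot 1} + 17814 = \frac{1}{2} \cdot 1 \cdot 155 + 17814 = \frac{155}{2} + 17814 = \frac{35783}{2}$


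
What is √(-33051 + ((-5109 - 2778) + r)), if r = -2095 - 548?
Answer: I*√43581 ≈ 208.76*I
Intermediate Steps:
r = -2643
√(-33051 + ((-5109 - 2778) + r)) = √(-33051 + ((-5109 - 2778) - 2643)) = √(-33051 + (-7887 - 2643)) = √(-33051 - 10530) = √(-43581) = I*√43581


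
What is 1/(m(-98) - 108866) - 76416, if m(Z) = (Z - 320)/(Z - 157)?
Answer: -2121339643647/27760412 ≈ -76416.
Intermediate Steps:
m(Z) = (-320 + Z)/(-157 + Z)
1/(m(-98) - 108866) - 76416 = 1/((-320 - 98)/(-157 - 98) - 108866) - 76416 = 1/(-418/(-255) - 108866) - 76416 = 1/(-1/255*(-418) - 108866) - 76416 = 1/(418/255 - 108866) - 76416 = 1/(-27760412/255) - 76416 = -255/27760412 - 76416 = -2121339643647/27760412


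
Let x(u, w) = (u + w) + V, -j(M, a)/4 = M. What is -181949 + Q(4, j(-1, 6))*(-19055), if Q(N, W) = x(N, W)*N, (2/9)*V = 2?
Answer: -1477689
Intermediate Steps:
V = 9 (V = (9/2)*2 = 9)
j(M, a) = -4*M
x(u, w) = 9 + u + w (x(u, w) = (u + w) + 9 = 9 + u + w)
Q(N, W) = N*(9 + N + W) (Q(N, W) = (9 + N + W)*N = N*(9 + N + W))
-181949 + Q(4, j(-1, 6))*(-19055) = -181949 + (4*(9 + 4 - 4*(-1)))*(-19055) = -181949 + (4*(9 + 4 + 4))*(-19055) = -181949 + (4*17)*(-19055) = -181949 + 68*(-19055) = -181949 - 1295740 = -1477689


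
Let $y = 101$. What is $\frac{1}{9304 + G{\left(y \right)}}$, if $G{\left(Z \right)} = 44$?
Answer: $\frac{1}{9348} \approx 0.00010697$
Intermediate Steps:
$\frac{1}{9304 + G{\left(y \right)}} = \frac{1}{9304 + 44} = \frac{1}{9348}$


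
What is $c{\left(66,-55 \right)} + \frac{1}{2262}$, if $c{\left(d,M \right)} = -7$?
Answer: $- \frac{15833}{2262} \approx -6.9996$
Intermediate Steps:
$c{\left(66,-55 \right)} + \frac{1}{2262} = -7 + \frac{1}{2262} = - \frac{15833}{2262}$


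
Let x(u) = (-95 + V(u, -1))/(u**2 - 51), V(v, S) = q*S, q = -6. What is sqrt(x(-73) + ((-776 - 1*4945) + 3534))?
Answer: 5*I*sqrt(2436973994)/5278 ≈ 46.766*I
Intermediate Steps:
V(v, S) = -6*S
x(u) = -89/(-51 + u**2) (x(u) = (-95 - 6*(-1))/(u**2 - 51) = (-95 + 6)/(-51 + u**2) = -89/(-51 + u**2))
sqrt(x(-73) + ((-776 - 1*4945) + 3534)) = sqrt(-89/(-51 + (-73)**2) + ((-776 - 1*4945) + 3534)) = sqrt(-89/(-51 + 5329) + ((-776 - 4945) + 3534)) = sqrt(-89/5278 + (-5721 + 3534)) = sqrt(-89*1/5278 - 2187) = sqrt(-89/5278 - 2187) = sqrt(-11543075/5278) = 5*I*sqrt(2436973994)/5278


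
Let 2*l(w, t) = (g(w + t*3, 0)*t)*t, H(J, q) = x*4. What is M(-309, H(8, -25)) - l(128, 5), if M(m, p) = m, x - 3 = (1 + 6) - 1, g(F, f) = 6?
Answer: -384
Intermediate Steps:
x = 9 (x = 3 + ((1 + 6) - 1) = 3 + (7 - 1) = 3 + 6 = 9)
H(J, q) = 36 (H(J, q) = 9*4 = 36)
l(w, t) = 3*t**2 (l(w, t) = ((6*t)*t)/2 = (6*t**2)/2 = 3*t**2)
M(-309, H(8, -25)) - l(128, 5) = -309 - 3*5**2 = -309 - 3*25 = -309 - 1*75 = -309 - 75 = -384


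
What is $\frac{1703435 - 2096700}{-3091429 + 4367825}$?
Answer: $- \frac{393265}{1276396} \approx -0.30811$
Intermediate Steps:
$\frac{1703435 - 2096700}{-3091429 + 4367825} = - \frac{393265}{1276396}$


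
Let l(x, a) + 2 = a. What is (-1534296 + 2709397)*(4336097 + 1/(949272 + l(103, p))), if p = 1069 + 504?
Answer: 4844879706427556972/950843 ≈ 5.0953e+12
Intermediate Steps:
p = 1573
l(x, a) = -2 + a
(-1534296 + 2709397)*(4336097 + 1/(949272 + l(103, p))) = (-1534296 + 2709397)*(4336097 + 1/(949272 + (-2 + 1573))) = 1175101*(4336097 + 1/(949272 + 1571)) = 1175101*(4336097 + 1/950843) = 1175101*(4122947479772/950843) = 4844879706427556972/950843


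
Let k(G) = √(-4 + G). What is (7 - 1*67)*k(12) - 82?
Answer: -82 - 120*√2 ≈ -251.71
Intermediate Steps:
(7 - 1*67)*k(12) - 82 = (7 - 1*67)*√(-4 + 12) - 82 = (7 - 67)*√8 - 82 = -120*√2 - 82 = -82 - 120*√2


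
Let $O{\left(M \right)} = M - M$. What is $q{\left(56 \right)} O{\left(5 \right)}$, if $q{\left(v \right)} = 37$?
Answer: $0$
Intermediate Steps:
$O{\left(M \right)} = 0$
$q{\left(56 \right)} O{\left(5 \right)} = 37 \cdot 0 = 0$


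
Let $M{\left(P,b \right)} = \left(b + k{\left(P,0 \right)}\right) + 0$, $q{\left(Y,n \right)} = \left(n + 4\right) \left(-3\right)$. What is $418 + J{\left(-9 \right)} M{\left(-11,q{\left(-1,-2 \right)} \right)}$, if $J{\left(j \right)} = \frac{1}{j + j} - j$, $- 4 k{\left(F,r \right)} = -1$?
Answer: $\frac{26393}{72} \approx 366.57$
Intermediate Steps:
$q{\left(Y,n \right)} = -12 - 3 n$ ($q{\left(Y,n \right)} = \left(4 + n\right) \left(-3\right) = -12 - 3 n$)
$k{\left(F,r \right)} = \frac{1}{4}$ ($k{\left(F,r \right)} = \left(- \frac{1}{4}\right) \left(-1\right) = \frac{1}{4}$)
$M{\left(P,b \right)} = \frac{1}{4} + b$ ($M{\left(P,b \right)} = \left(b + \frac{1}{4}\right) + 0 = \left(\frac{1}{4} + b\right) + 0 = \frac{1}{4} + b$)
$J{\left(j \right)} = \frac{1}{2 j} - j$
$418 + J{\left(-9 \right)} M{\left(-11,q{\left(-1,-2 \right)} \right)} = 418 + \left(\frac{1}{2 \left(-9\right)} - -9\right) \left(\frac{1}{4} - 6\right) = 418 + \left(\frac{1}{2} \left(- \frac{1}{9}\right) + 9\right) \left(\frac{1}{4} + \left(-12 + 6\right)\right) = 418 + \left(- \frac{1}{18} + 9\right) \left(\frac{1}{4} - 6\right) = 418 + \frac{161}{18} \left(- \frac{23}{4}\right) = 418 - \frac{3703}{72} = \frac{26393}{72}$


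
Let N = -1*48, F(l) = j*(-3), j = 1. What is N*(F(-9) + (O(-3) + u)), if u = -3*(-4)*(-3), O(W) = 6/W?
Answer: 1968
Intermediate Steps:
F(l) = -3 (F(l) = 1*(-3) = -3)
N = -48
u = -36 (u = 12*(-3) = -36)
N*(F(-9) + (O(-3) + u)) = -48*(-3 + (6/(-3) - 36)) = -48*(-3 + (6*(-1/3) - 36)) = -48*(-3 + (-2 - 36)) = -48*(-3 - 38) = -48*(-41) = 1968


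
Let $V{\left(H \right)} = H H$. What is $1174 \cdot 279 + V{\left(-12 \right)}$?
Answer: $327690$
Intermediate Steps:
$V{\left(H \right)} = H^{2}$
$1174 \cdot 279 + V{\left(-12 \right)} = 1174 \cdot 279 + \left(-12\right)^{2} = 327546 + 144 = 327690$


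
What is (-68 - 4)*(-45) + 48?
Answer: 3288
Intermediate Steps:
(-68 - 4)*(-45) + 48 = -72*(-45) + 48 = 3240 + 48 = 3288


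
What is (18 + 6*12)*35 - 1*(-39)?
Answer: 3189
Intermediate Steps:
(18 + 6*12)*35 - 1*(-39) = (18 + 72)*35 + 39 = 90*35 + 39 = 3150 + 39 = 3189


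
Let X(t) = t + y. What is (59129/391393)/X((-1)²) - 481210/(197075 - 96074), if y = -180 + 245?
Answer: -4141538265617/869683856646 ≈ -4.7621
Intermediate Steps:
y = 65
X(t) = 65 + t (X(t) = t + 65 = 65 + t)
(59129/391393)/X((-1)²) - 481210/(197075 - 96074) = (59129/391393)/(65 + (-1)²) - 481210/(197075 - 96074) = (59129*(1/391393))/(65 + 1) - 481210/101001 = (59129/391393)/66 - 481210*1/101001 = (59129/391393)*(1/66) - 481210/101001 = 59129/25831938 - 481210/101001 = -4141538265617/869683856646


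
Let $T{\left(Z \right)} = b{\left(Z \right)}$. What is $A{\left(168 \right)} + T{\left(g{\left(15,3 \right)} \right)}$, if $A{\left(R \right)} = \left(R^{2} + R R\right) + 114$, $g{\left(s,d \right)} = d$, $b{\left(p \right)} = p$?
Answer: $56565$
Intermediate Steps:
$T{\left(Z \right)} = Z$
$A{\left(R \right)} = 114 + 2 R^{2}$ ($A{\left(R \right)} = \left(R^{2} + R^{2}\right) + 114 = 2 R^{2} + 114 = 114 + 2 R^{2}$)
$A{\left(168 \right)} + T{\left(g{\left(15,3 \right)} \right)} = \left(114 + 2 \cdot 168^{2}\right) + 3 = \left(114 + 2 \cdot 28224\right) + 3 = \left(114 + 56448\right) + 3 = 56562 + 3 = 56565$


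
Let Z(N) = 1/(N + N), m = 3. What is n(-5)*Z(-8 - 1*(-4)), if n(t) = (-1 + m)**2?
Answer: -1/2 ≈ -0.50000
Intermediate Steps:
Z(N) = 1/(2*N)
n(t) = 4 (n(t) = (-1 + 3)**2 = 2**2 = 4)
n(-5)*Z(-8 - 1*(-4)) = 4*(1/(2*(-8 - 1*(-4)))) = 4*(1/(2*(-8 + 4))) = 4*((1/2)/(-4)) = 4*((1/2)*(-1/4)) = 4*(-1/8) = -1/2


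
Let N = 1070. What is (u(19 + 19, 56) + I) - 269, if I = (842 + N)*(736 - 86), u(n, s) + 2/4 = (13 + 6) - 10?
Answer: 2485079/2 ≈ 1.2425e+6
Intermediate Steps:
u(n, s) = 17/2 (u(n, s) = -½ + ((13 + 6) - 10) = -½ + (19 - 10) = -½ + 9 = 17/2)
I = 1242800 (I = (842 + 1070)*(736 - 86) = 1912*650 = 1242800)
(u(19 + 19, 56) + I) - 269 = (17/2 + 1242800) - 269 = 2485617/2 - 269 = 2485079/2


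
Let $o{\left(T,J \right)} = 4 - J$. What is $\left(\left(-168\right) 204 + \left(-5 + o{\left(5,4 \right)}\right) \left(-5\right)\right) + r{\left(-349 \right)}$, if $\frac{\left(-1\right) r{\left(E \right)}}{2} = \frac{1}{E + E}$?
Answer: $- \frac{11952202}{349} \approx -34247.0$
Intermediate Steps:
$r{\left(E \right)} = - \frac{1}{E}$ ($r{\left(E \right)} = - \frac{2}{E + E} = - \frac{2}{2 E} = - 2 \frac{1}{2 E} = - \frac{1}{E}$)
$\left(\left(-168\right) 204 + \left(-5 + o{\left(5,4 \right)}\right) \left(-5\right)\right) + r{\left(-349 \right)} = \left(\left(-168\right) 204 + \left(-5 + \left(4 - 4\right)\right) \left(-5\right)\right) - \frac{1}{-349} = \left(-34272 + \left(-5 + \left(4 - 4\right)\right) \left(-5\right)\right) - - \frac{1}{349} = \left(-34272 + \left(-5 + 0\right) \left(-5\right)\right) + \frac{1}{349} = \left(-34272 - -25\right) + \frac{1}{349} = \left(-34272 + 25\right) + \frac{1}{349} = -34247 + \frac{1}{349} = - \frac{11952202}{349}$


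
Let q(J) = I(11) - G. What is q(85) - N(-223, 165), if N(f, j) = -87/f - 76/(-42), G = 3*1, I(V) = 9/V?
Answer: -225703/51513 ≈ -4.3815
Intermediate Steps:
G = 3
N(f, j) = 38/21 - 87/f (N(f, j) = -87/f - 76*(-1/42) = -87/f + 38/21 = 38/21 - 87/f)
q(J) = -24/11 (q(J) = 9/11 - 1*3 = 9*(1/11) - 3 = 9/11 - 3 = -24/11)
q(85) - N(-223, 165) = -24/11 - (38/21 - 87/(-223)) = -24/11 - (38/21 - 87*(-1/223)) = -24/11 - (38/21 + 87/223) = -24/11 - 1*10301/4683 = -24/11 - 10301/4683 = -225703/51513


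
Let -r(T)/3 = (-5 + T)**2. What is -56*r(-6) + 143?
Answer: 20471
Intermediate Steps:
r(T) = -3*(-5 + T)**2
-56*r(-6) + 143 = -(-168)*(-5 - 6)**2 + 143 = -(-168)*(-11)**2 + 143 = -(-168)*121 + 143 = -56*(-363) + 143 = 20328 + 143 = 20471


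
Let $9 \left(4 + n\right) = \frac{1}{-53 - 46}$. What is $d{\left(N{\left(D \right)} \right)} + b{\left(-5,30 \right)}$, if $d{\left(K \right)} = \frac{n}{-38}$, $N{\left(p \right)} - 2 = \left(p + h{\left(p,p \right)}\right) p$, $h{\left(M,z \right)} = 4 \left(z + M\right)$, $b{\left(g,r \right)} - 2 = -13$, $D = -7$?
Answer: $- \frac{368873}{33858} \approx -10.895$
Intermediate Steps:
$b{\left(g,r \right)} = -11$ ($b{\left(g,r \right)} = 2 - 13 = -11$)
$h{\left(M,z \right)} = 4 M + 4 z$ ($h{\left(M,z \right)} = 4 \left(M + z\right) = 4 M + 4 z$)
$n = - \frac{3565}{891}$ ($n = -4 + \frac{1}{9 \left(-53 - 46\right)} = -4 + \frac{1}{9 \left(-99\right)} = -4 + \frac{1}{9} \left(- \frac{1}{99}\right) = -4 - \frac{1}{891} = - \frac{3565}{891} \approx -4.0011$)
$N{\left(p \right)} = 2 + 9 p^{2}$ ($N{\left(p \right)} = 2 + \left(p + \left(4 p + 4 p\right)\right) p = 2 + \left(p + 8 p\right) p = 2 + 9 p p = 2 + 9 p^{2}$)
$d{\left(K \right)} = \frac{3565}{33858}$ ($d{\left(K \right)} = - \frac{3565}{891 \left(-38\right)} = \left(- \frac{3565}{891}\right) \left(- \frac{1}{38}\right) = \frac{3565}{33858}$)
$d{\left(N{\left(D \right)} \right)} + b{\left(-5,30 \right)} = \frac{3565}{33858} - 11 = - \frac{368873}{33858}$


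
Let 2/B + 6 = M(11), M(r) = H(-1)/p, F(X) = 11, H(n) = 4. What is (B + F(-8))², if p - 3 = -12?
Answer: 96100/841 ≈ 114.27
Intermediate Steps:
p = -9 (p = 3 - 12 = -9)
M(r) = -4/9 (M(r) = 4/(-9) = 4*(-⅑) = -4/9)
B = -9/29 (B = 2/(-6 - 4/9) = 2/(-58/9) = 2*(-9/58) = -9/29 ≈ -0.31034)
(B + F(-8))² = (-9/29 + 11)² = (310/29)² = 96100/841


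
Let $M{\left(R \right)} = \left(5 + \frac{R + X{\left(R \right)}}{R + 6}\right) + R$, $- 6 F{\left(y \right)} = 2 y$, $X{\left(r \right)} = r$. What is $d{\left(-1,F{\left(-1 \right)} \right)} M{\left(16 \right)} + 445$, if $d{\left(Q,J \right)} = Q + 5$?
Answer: $\frac{5883}{11} \approx 534.82$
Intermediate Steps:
$F{\left(y \right)} = - \frac{y}{3}$ ($F{\left(y \right)} = - \frac{2 y}{6} = - \frac{y}{3}$)
$M{\left(R \right)} = 5 + R + \frac{2 R}{6 + R}$ ($M{\left(R \right)} = \left(5 + \frac{R + R}{R + 6}\right) + R = \left(5 + \frac{2 R}{6 + R}\right) + R = 5 + R + \frac{2 R}{6 + R}$)
$d{\left(Q,J \right)} = 5 + Q$
$d{\left(-1,F{\left(-1 \right)} \right)} M{\left(16 \right)} + 445 = \left(5 - 1\right) \frac{30 + 16^{2} + 13 \cdot 16}{6 + 16} + 445 = 4 \frac{30 + 256 + 208}{22} + 445 = 4 \cdot \frac{1}{22} \cdot 494 + 445 = 4 \cdot \frac{247}{11} + 445 = \frac{988}{11} + 445 = \frac{5883}{11}$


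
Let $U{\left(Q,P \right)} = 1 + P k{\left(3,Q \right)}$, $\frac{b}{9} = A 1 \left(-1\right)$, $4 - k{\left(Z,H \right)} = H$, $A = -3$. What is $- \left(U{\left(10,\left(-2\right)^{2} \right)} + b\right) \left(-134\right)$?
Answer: $536$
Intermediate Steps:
$k{\left(Z,H \right)} = 4 - H$
$b = 27$ ($b = 9 \left(-3\right) 1 \left(-1\right) = 9 \left(\left(-3\right) \left(-1\right)\right) = 9 \cdot 3 = 27$)
$U{\left(Q,P \right)} = 1 + P \left(4 - Q\right)$
$- \left(U{\left(10,\left(-2\right)^{2} \right)} + b\right) \left(-134\right) = - \left(\left(1 - \left(-2\right)^{2} \left(-4 + 10\right)\right) + 27\right) \left(-134\right) = - \left(\left(1 - 4 \cdot 6\right) + 27\right) \left(-134\right) = - \left(\left(1 - 24\right) + 27\right) \left(-134\right) = - \left(-23 + 27\right) \left(-134\right) = - 4 \left(-134\right) = \left(-1\right) \left(-536\right) = 536$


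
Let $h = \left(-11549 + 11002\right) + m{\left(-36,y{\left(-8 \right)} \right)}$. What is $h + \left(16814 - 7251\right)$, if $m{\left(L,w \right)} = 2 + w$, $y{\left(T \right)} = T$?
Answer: $9010$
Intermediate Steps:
$h = -553$ ($h = \left(-11549 + 11002\right) + \left(2 - 8\right) = -547 - 6 = -553$)
$h + \left(16814 - 7251\right) = -553 + \left(16814 - 7251\right) = -553 + 9563 = 9010$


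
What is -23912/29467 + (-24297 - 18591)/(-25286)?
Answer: 329570932/372551281 ≈ 0.88463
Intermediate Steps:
-23912/29467 + (-24297 - 18591)/(-25286) = -23912*1/29467 - 42888*(-1/25286) = -23912/29467 + 21444/12643 = 329570932/372551281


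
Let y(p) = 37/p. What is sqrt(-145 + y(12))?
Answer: I*sqrt(5109)/6 ≈ 11.913*I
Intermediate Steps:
sqrt(-145 + y(12)) = sqrt(-145 + 37/12) = sqrt(-1703/12) = I*sqrt(5109)/6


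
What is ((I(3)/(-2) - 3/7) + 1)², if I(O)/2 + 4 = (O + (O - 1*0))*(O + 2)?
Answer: 31684/49 ≈ 646.61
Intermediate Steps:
I(O) = -8 + 4*O*(2 + O) (I(O) = -8 + 2*((O + (O - 1*0))*(O + 2)) = -8 + 2*((O + (O + 0))*(2 + O)) = -8 + 2*((O + O)*(2 + O)) = -8 + 2*((2*O)*(2 + O)) = -8 + 2*(2*O*(2 + O)) = -8 + 4*O*(2 + O))
((I(3)/(-2) - 3/7) + 1)² = (((-8 + 4*3² + 8*3)/(-2) - 3/7) + 1)² = (((-8 + 4*9 + 24)*(-½) - 3*⅐) + 1)² = (((-8 + 36 + 24)*(-½) - 3/7) + 1)² = ((52*(-½) - 3/7) + 1)² = ((-26 - 3/7) + 1)² = (-185/7 + 1)² = (-178/7)² = 31684/49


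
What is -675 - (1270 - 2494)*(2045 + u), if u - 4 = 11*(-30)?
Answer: 2103381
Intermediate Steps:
u = -326 (u = 4 + 11*(-30) = 4 - 330 = -326)
-675 - (1270 - 2494)*(2045 + u) = -675 - (1270 - 2494)*(2045 - 326) = -675 - (-1224)*1719 = -675 - 1*(-2104056) = -675 + 2104056 = 2103381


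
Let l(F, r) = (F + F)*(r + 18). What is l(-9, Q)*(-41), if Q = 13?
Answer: 22878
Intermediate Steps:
l(F, r) = 2*F*(18 + r) (l(F, r) = (2*F)*(18 + r) = 2*F*(18 + r))
l(-9, Q)*(-41) = (2*(-9)*(18 + 13))*(-41) = (2*(-9)*31)*(-41) = -558*(-41) = 22878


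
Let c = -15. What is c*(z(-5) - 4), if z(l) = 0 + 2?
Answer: 30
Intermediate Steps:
z(l) = 2
c*(z(-5) - 4) = -15*(2 - 4) = -15*(-2) = 30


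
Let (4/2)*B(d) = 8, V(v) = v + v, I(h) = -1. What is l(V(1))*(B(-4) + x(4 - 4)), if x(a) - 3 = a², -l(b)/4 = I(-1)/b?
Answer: 14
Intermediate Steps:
V(v) = 2*v
B(d) = 4 (B(d) = (½)*8 = 4)
l(b) = 4/b (l(b) = -(-4)/b = 4/b)
x(a) = 3 + a²
l(V(1))*(B(-4) + x(4 - 4)) = (4/((2*1)))*(4 + (3 + (4 - 4)²)) = (4/2)*(4 + (3 + 0²)) = (4*(½))*(4 + (3 + 0)) = 2*(4 + 3) = 2*7 = 14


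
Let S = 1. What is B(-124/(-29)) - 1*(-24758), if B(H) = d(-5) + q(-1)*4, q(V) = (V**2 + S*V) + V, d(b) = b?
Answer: 24749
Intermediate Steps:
q(V) = V**2 + 2*V (q(V) = (V**2 + 1*V) + V = (V**2 + V) + V = (V + V**2) + V = V**2 + 2*V)
B(H) = -9 (B(H) = -5 - (2 - 1)*4 = -5 - 1*1*4 = -5 - 1*4 = -5 - 4 = -9)
B(-124/(-29)) - 1*(-24758) = -9 - 1*(-24758) = -9 + 24758 = 24749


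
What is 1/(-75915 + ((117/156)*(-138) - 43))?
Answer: -2/152123 ≈ -1.3147e-5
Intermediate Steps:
1/(-75915 + ((117/156)*(-138) - 43)) = 1/(-75915 + ((117*(1/156))*(-138) - 43)) = 1/(-75915 + ((¾)*(-138) - 43)) = 1/(-75915 + (-207/2 - 43)) = 1/(-75915 - 293/2) = 1/(-152123/2) = -2/152123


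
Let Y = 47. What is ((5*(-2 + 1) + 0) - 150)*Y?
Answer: -7285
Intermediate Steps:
((5*(-2 + 1) + 0) - 150)*Y = ((5*(-2 + 1) + 0) - 150)*47 = ((5*(-1) + 0) - 150)*47 = ((-5 + 0) - 150)*47 = (-5 - 150)*47 = -155*47 = -7285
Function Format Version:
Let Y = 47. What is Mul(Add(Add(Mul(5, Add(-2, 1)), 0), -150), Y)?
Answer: -7285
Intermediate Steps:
Mul(Add(Add(Mul(5, Add(-2, 1)), 0), -150), Y) = Mul(Add(Add(Mul(5, Add(-2, 1)), 0), -150), 47) = Mul(Add(Add(Mul(5, -1), 0), -150), 47) = Mul(Add(Add(-5, 0), -150), 47) = Mul(Add(-5, -150), 47) = Mul(-155, 47) = -7285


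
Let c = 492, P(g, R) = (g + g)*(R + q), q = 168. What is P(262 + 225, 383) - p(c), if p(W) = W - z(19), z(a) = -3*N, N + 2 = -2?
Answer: 536194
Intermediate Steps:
N = -4 (N = -2 - 2 = -4)
P(g, R) = 2*g*(168 + R) (P(g, R) = (g + g)*(R + 168) = (2*g)*(168 + R) = 2*g*(168 + R))
z(a) = 12 (z(a) = -3*(-4) = 12)
p(W) = -12 + W (p(W) = W - 1*12 = W - 12 = -12 + W)
P(262 + 225, 383) - p(c) = 2*(262 + 225)*(168 + 383) - (-12 + 492) = 2*487*551 - 1*480 = 536674 - 480 = 536194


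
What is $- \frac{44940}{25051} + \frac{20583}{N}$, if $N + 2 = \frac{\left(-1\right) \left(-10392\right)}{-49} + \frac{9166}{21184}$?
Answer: $- \frac{272596556379084}{2777792986163} \approx -98.134$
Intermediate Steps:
$N = - \frac{110885513}{519008}$ ($N = -2 + \left(\frac{\left(-1\right) \left(-10392\right)}{-49} + \frac{9166}{21184}\right) = -2 + \left(10392 \left(- \frac{1}{49}\right) + 9166 \cdot \frac{1}{21184}\right) = -2 + \left(- \frac{10392}{49} + \frac{4583}{10592}\right) = -2 - \frac{109847497}{519008} = - \frac{110885513}{519008} \approx -213.65$)
$- \frac{44940}{25051} + \frac{20583}{N} = - \frac{44940}{25051} + \frac{20583}{- \frac{110885513}{519008}} = \left(-44940\right) \frac{1}{25051} + 20583 \left(- \frac{519008}{110885513}\right) = - \frac{44940}{25051} - \frac{10682741664}{110885513} = - \frac{272596556379084}{2777792986163}$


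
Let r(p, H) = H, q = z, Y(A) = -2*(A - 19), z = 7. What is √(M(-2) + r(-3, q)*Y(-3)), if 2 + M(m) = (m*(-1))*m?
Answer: √302 ≈ 17.378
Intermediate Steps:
M(m) = -2 - m² (M(m) = -2 + (m*(-1))*m = -2 + (-m)*m = -2 - m²)
Y(A) = 38 - 2*A (Y(A) = -2*(-19 + A) = 38 - 2*A)
q = 7
√(M(-2) + r(-3, q)*Y(-3)) = √((-2 - 1*(-2)²) + 7*(38 - 2*(-3))) = √((-2 - 1*4) + 7*(38 + 6)) = √((-2 - 4) + 7*44) = √(-6 + 308) = √302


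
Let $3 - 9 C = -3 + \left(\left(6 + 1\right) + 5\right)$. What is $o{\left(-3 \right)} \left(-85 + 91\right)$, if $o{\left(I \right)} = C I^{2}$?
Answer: $-36$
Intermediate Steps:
$C = - \frac{2}{3}$ ($C = \frac{1}{3} - \frac{-3 + \left(\left(6 + 1\right) + 5\right)}{9} = \frac{1}{3} - \frac{-3 + \left(7 + 5\right)}{9} = \frac{1}{3} - \frac{-3 + 12}{9} = \frac{1}{3} - 1 = - \frac{2}{3} \approx -0.66667$)
$o{\left(I \right)} = - \frac{2 I^{2}}{3}$
$o{\left(-3 \right)} \left(-85 + 91\right) = - \frac{2 \left(-3\right)^{2}}{3} \left(-85 + 91\right) = \left(- \frac{2}{3}\right) 9 \cdot 6 = \left(-6\right) 6 = -36$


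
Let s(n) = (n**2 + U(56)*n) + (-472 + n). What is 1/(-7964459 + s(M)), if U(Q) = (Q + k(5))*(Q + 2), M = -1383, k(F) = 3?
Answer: -1/10786251 ≈ -9.2711e-8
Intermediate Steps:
U(Q) = (2 + Q)*(3 + Q) (U(Q) = (Q + 3)*(Q + 2) = (3 + Q)*(2 + Q) = (2 + Q)*(3 + Q))
s(n) = -472 + n**2 + 3423*n (s(n) = (n**2 + (6 + 56**2 + 5*56)*n) + (-472 + n) = (n**2 + (6 + 3136 + 280)*n) + (-472 + n) = (n**2 + 3422*n) + (-472 + n) = -472 + n**2 + 3423*n)
1/(-7964459 + s(M)) = 1/(-7964459 + (-472 + (-1383)**2 + 3423*(-1383))) = 1/(-7964459 + (-472 + 1912689 - 4734009)) = 1/(-7964459 - 2821792) = 1/(-10786251) = -1/10786251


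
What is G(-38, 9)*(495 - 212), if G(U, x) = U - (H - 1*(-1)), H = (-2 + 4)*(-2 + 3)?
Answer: -11603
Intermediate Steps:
H = 2 (H = 2*1 = 2)
G(U, x) = -3 + U (G(U, x) = U - (2 - 1*(-1)) = U - (2 + 1) = U - 1*3 = U - 3 = -3 + U)
G(-38, 9)*(495 - 212) = (-3 - 38)*(495 - 212) = -41*283 = -11603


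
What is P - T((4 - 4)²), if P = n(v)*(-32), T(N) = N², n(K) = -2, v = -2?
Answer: 64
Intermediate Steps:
P = 64 (P = -2*(-32) = 64)
P - T((4 - 4)²) = 64 - ((4 - 4)²)² = 64 - (0²)² = 64 - 1*0² = 64 - 1*0 = 64 + 0 = 64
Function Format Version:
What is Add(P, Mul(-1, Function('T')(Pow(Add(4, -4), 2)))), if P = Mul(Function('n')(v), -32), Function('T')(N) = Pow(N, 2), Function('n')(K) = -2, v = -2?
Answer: 64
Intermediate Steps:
P = 64 (P = Mul(-2, -32) = 64)
Add(P, Mul(-1, Function('T')(Pow(Add(4, -4), 2)))) = Add(64, Mul(-1, Pow(Pow(Add(4, -4), 2), 2))) = Add(64, Mul(-1, Pow(Pow(0, 2), 2))) = Add(64, Mul(-1, Pow(0, 2))) = Add(64, Mul(-1, 0)) = Add(64, 0) = 64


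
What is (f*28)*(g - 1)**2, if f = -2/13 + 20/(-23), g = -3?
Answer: -137088/299 ≈ -458.49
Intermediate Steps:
f = -306/299 (f = -2*1/13 + 20*(-1/23) = -2/13 - 20/23 = -306/299 ≈ -1.0234)
(f*28)*(g - 1)**2 = (-306/299*28)*(-3 - 1)**2 = -8568/299*(-4)**2 = -8568/299*16 = -137088/299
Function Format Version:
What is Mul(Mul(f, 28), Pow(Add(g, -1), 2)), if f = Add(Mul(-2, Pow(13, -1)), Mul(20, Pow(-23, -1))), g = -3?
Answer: Rational(-137088, 299) ≈ -458.49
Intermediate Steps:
f = Rational(-306, 299) (f = Add(Mul(-2, Rational(1, 13)), Mul(20, Rational(-1, 23))) = Add(Rational(-2, 13), Rational(-20, 23)) = Rational(-306, 299) ≈ -1.0234)
Mul(Mul(f, 28), Pow(Add(g, -1), 2)) = Mul(Mul(Rational(-306, 299), 28), Pow(Add(-3, -1), 2)) = Mul(Rational(-8568, 299), Pow(-4, 2)) = Mul(Rational(-8568, 299), 16) = Rational(-137088, 299)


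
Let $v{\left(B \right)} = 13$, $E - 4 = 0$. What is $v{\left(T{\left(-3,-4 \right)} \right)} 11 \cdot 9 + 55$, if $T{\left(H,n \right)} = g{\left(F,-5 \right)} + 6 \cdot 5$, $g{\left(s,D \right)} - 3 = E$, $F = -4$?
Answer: $1342$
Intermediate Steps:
$E = 4$ ($E = 4 + 0 = 4$)
$g{\left(s,D \right)} = 7$ ($g{\left(s,D \right)} = 3 + 4 = 7$)
$T{\left(H,n \right)} = 37$ ($T{\left(H,n \right)} = 7 + 6 \cdot 5 = 7 + 30 = 37$)
$v{\left(T{\left(-3,-4 \right)} \right)} 11 \cdot 9 + 55 = 13 \cdot 11 \cdot 9 + 55 = 13 \cdot 99 + 55 = 1287 + 55 = 1342$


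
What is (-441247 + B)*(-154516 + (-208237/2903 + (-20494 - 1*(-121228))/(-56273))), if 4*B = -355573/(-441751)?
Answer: 19690024583857545711108405/288658690515076 ≈ 6.8212e+10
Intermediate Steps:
B = 355573/1767004 (B = (-355573/(-441751))/4 = (-355573*(-1/441751))/4 = (¼)*(355573/441751) = 355573/1767004 ≈ 0.20123)
(-441247 + B)*(-154516 + (-208237/2903 + (-20494 - 1*(-121228))/(-56273))) = (-441247 + 355573/1767004)*(-154516 + (-208237/2903 + (-20494 - 1*(-121228))/(-56273))) = -779684858415*(-154516 + (-208237*1/2903 + (-20494 + 121228)*(-1/56273)))/1767004 = -779684858415*(-154516 + (-208237/2903 + 100734*(-1/56273)))/1767004 = -779684858415*(-154516 + (-208237/2903 - 100734/56273))/1767004 = -779684858415*(-154516 - 12010551503/163360519)/1767004 = -779684858415/1767004*(-25253824505307/163360519) = 19690024583857545711108405/288658690515076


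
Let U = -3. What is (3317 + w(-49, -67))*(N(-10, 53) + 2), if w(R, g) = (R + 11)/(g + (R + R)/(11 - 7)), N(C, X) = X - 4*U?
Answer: 40674829/183 ≈ 2.2227e+5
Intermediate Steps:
N(C, X) = 12 + X (N(C, X) = X - 4*(-3) = X + 12 = 12 + X)
w(R, g) = (11 + R)/(g + R/2) (w(R, g) = (11 + R)/(g + (2*R)/4) = (11 + R)/(g + (2*R)*(1/4)) = (11 + R)/(g + R/2))
(3317 + w(-49, -67))*(N(-10, 53) + 2) = (3317 + 2*(11 - 49)/(-49 + 2*(-67)))*((12 + 53) + 2) = (3317 + 2*(-38)/(-49 - 134))*(65 + 2) = (3317 + 2*(-38)/(-183))*67 = (3317 + 2*(-1/183)*(-38))*67 = (3317 + 76/183)*67 = (607087/183)*67 = 40674829/183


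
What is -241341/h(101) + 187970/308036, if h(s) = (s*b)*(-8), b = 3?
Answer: 6233112963/62223272 ≈ 100.17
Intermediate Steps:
h(s) = -24*s (h(s) = (s*3)*(-8) = (3*s)*(-8) = -24*s)
-241341/h(101) + 187970/308036 = -241341/((-24*101)) + 187970/308036 = -241341/(-2424) + 187970*(1/308036) = -241341*(-1/2424) + 93985/154018 = 80447/808 + 93985/154018 = 6233112963/62223272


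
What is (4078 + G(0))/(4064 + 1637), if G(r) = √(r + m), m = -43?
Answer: 4078/5701 + I*√43/5701 ≈ 0.71531 + 0.0011502*I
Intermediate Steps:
G(r) = √(-43 + r) (G(r) = √(r - 43) = √(-43 + r))
(4078 + G(0))/(4064 + 1637) = (4078 + √(-43 + 0))/(4064 + 1637) = (4078 + √(-43))/5701 = (4078 + I*√43)*(1/5701) = 4078/5701 + I*√43/5701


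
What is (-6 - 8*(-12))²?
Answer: 8100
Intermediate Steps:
(-6 - 8*(-12))² = (-6 + 96)² = 90² = 8100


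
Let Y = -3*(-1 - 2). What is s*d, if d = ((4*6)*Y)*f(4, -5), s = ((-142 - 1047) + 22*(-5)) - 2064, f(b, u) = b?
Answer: -2905632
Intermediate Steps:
Y = 9 (Y = -3*(-3) = 9)
s = -3363 (s = (-1189 - 110) - 2064 = -1299 - 2064 = -3363)
d = 864 (d = ((4*6)*9)*4 = (24*9)*4 = 216*4 = 864)
s*d = -3363*864 = -2905632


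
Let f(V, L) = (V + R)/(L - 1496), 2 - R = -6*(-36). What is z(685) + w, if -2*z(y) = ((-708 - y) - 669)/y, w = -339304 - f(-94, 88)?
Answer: -7437515483/21920 ≈ -3.3930e+5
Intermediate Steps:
R = -214 (R = 2 - (-6)*(-36) = 2 - 1*216 = 2 - 216 = -214)
f(V, L) = (-214 + V)/(-1496 + L) (f(V, L) = (V - 214)/(L - 1496) = (-214 + V)/(-1496 + L))
w = -10857735/32 (w = -339304 - (-214 - 94)/(-1496 + 88) = -339304 - (-308)/(-1408) = -339304 - (-1)*(-308)/1408 = -339304 - 1*7/32 = -339304 - 7/32 = -10857735/32 ≈ -3.3930e+5)
z(y) = -(-1377 - y)/(2*y) (z(y) = -((-708 - y) - 669)/(2*y) = -(-1377 - y)/(2*y))
z(685) + w = (½)*(1377 + 685)/685 - 10857735/32 = (½)*(1/685)*2062 - 10857735/32 = 1031/685 - 10857735/32 = -7437515483/21920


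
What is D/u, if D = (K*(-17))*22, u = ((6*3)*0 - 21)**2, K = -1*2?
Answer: 748/441 ≈ 1.6961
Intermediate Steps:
K = -2
u = 441 (u = (18*0 - 21)**2 = (0 - 21)**2 = (-21)**2 = 441)
D = 748 (D = -2*(-17)*22 = 34*22 = 748)
D/u = 748/441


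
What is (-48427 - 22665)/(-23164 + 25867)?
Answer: -71092/2703 ≈ -26.301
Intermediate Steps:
(-48427 - 22665)/(-23164 + 25867) = -71092/2703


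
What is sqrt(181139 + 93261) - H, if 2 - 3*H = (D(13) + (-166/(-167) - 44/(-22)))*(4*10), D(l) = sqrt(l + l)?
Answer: 19666/501 + 140*sqrt(14) + 40*sqrt(26)/3 ≈ 631.07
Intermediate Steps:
D(l) = sqrt(2)*sqrt(l) (D(l) = sqrt(2*l) = sqrt(2)*sqrt(l))
H = -19666/501 - 40*sqrt(26)/3 (H = 2/3 - (sqrt(2)*sqrt(13) + (-166/(-167) - 44/(-22)))*4*10/3 = 2/3 - (sqrt(26) + (-166*(-1/167) - 44*(-1/22)))*40/3 = 2/3 - (sqrt(26) + (166/167 + 2))*40/3 = 2/3 - (sqrt(26) + 500/167)*40/3 = 2/3 - (500/167 + sqrt(26))*40/3 = 2/3 - (20000/167 + 40*sqrt(26))/3 = 2/3 + (-20000/501 - 40*sqrt(26)/3) = -19666/501 - 40*sqrt(26)/3 ≈ -107.24)
sqrt(181139 + 93261) - H = sqrt(181139 + 93261) - (-19666/501 - 40*sqrt(26)/3) = sqrt(274400) + (19666/501 + 40*sqrt(26)/3) = 140*sqrt(14) + (19666/501 + 40*sqrt(26)/3) = 19666/501 + 140*sqrt(14) + 40*sqrt(26)/3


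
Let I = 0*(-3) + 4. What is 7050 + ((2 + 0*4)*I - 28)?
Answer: 7030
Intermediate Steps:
I = 4 (I = 0 + 4 = 4)
7050 + ((2 + 0*4)*I - 28) = 7050 + ((2 + 0*4)*4 - 28) = 7050 + ((2 + 0)*4 - 28) = 7050 + (2*4 - 28) = 7050 + (8 - 28) = 7050 - 20 = 7030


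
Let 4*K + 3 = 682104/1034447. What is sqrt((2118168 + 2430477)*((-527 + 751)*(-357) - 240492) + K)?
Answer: 7*I*sqrt(127331622225141244668411)/2068894 ≈ 1.2073e+6*I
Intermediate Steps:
K = -2421237/4137788 (K = -3/4 + (682104/1034447)/4 = -3/4 + (682104*(1/1034447))/4 = -3/4 + (1/4)*(682104/1034447) = -3/4 + 170526/1034447 = -2421237/4137788 ≈ -0.58515)
sqrt((2118168 + 2430477)*((-527 + 751)*(-357) - 240492) + K) = sqrt((2118168 + 2430477)*((-527 + 751)*(-357) - 240492) - 2421237/4137788) = sqrt(4548645*(224*(-357) - 240492) - 2421237/4137788) = sqrt(4548645*(-79968 - 240492) - 2421237/4137788) = sqrt(4548645*(-320460) - 2421237/4137788) = sqrt(-1457658776700 - 2421237/4137788) = sqrt(-6031482994326360837/4137788) = 7*I*sqrt(127331622225141244668411)/2068894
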